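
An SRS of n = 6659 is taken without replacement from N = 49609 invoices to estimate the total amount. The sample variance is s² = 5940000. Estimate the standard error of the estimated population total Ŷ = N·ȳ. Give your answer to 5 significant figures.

Var(Ŷ) = N²·Var(ȳ) = N²·(1 − n/N)·s²/n.
f = 6659/49609 = 0.13422968; Var(ȳ) = 0.86577032·5940000/6659 = 772.28949.
Var(Ŷ) = 49609² · 772.28949 = 1.9006453 × 10^12.
SE(Ŷ) = √(1.9006453 × 10^12) = 1.3786 × 10^6.

1.3786 × 10^6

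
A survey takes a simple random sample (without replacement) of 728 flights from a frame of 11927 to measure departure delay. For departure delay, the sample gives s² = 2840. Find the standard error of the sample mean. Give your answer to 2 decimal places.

Under SRS without replacement, Var(ȳ) = (1 − f)·s²/n with f = n/N = 728/11927 = 0.06103798.
Var(ȳ) = (1 − 0.06103798)·2840/728 = 0.93896202·3.9010989 = 3.6629837.
SE(ȳ) = √(3.6629837) = 1.91.

1.91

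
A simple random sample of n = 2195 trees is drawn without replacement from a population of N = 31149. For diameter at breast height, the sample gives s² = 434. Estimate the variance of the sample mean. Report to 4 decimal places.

Under SRS without replacement, Var(ȳ) = (1 − f)·s²/n with f = n/N = 2195/31149 = 0.07046775.
Var(ȳ) = (1 − 0.07046775)·434/2195 = 0.92953225·0.1977221 = 0.18378906.

0.1838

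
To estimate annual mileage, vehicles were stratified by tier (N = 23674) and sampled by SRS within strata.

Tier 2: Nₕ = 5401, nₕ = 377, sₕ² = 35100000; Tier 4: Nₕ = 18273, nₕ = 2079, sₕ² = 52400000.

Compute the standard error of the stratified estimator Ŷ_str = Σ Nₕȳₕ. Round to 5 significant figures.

Var(Ŷ_str) = Σₕ Nₕ²(1 − fₕ)sₕ²/nₕ.
Tier 2: 5401²·(1 − 377/5401)·35100000/377 = 2.5263271 × 10^12.
Tier 4: 18273²·(1 − 2079/18273)·52400000/2079 = 7.4583161 × 10^12.
Sum = 9.9846432 × 10^12.
SE = √(9.9846432 × 10^12) = 3.1598 × 10^6.

3.1598 × 10^6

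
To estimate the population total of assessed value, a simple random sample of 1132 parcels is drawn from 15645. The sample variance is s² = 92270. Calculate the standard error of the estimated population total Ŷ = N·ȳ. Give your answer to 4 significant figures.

Var(Ŷ) = N²·Var(ȳ) = N²·(1 − n/N)·s²/n.
f = 1132/15645 = 0.07235539; Var(ȳ) = 0.92764461·92270/1132 = 75.61287.
Var(Ŷ) = 15645² · 75.61287 = 1.8507462 × 10^10.
SE(Ŷ) = √(1.8507462 × 10^10) = 136000.

136000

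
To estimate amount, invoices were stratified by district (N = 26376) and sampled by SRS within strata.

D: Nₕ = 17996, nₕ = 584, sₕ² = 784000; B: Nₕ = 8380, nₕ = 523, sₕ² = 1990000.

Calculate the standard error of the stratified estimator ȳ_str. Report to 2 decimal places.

31.06

Var(ȳ_str) = Σₕ Wₕ²(1 − fₕ)sₕ²/nₕ with Wₕ = Nₕ/N, N = 26376.
D: Wₕ = 0.68228693; term = 0.68228693²·(1 − 0.03245166)·784000/584 = 604.65826.
B: Wₕ = 0.31771307; term = 0.31771307²·(1 − 0.06241050)·1990000/523 = 360.10926.
Sum = 964.76752.
SE = √(964.76752) = 31.06.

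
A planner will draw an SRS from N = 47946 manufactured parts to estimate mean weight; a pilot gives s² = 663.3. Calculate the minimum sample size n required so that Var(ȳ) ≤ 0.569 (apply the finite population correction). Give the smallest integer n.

1139

Without fpc, n₀ = s²/D = 663.3/0.569 = 1165.7293.
With fpc, (1 − n/N)·s²/n ≤ D requires n ≥ n₀/(1 + n₀/N) = 1165.7293/(1 + 1165.7293/47946) = 1138.0592.
Rounding up, n = 1139.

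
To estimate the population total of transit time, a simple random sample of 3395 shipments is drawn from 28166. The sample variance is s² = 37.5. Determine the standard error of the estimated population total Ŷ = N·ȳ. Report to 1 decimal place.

2776.1

Var(Ŷ) = N²·Var(ȳ) = N²·(1 − n/N)·s²/n.
f = 3395/28166 = 0.12053540; Var(ȳ) = 0.87946460·37.5/3395 = 0.0097142629.
Var(Ŷ) = 28166² · 0.0097142629 = 7.7065536 × 10^6.
SE(Ŷ) = √(7.7065536 × 10^6) = 2776.1.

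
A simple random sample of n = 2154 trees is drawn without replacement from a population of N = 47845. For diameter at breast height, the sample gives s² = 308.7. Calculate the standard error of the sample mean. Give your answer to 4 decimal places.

0.3699

Under SRS without replacement, Var(ȳ) = (1 − f)·s²/n with f = n/N = 2154/47845 = 0.04502038.
Var(ȳ) = (1 − 0.04502038)·308.7/2154 = 0.95497962·0.14331476 = 0.13686268.
SE(ȳ) = √(0.13686268) = 0.3699.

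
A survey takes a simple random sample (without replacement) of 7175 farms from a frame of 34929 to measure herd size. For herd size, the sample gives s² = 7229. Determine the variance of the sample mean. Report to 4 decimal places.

Under SRS without replacement, Var(ȳ) = (1 − f)·s²/n with f = n/N = 7175/34929 = 0.20541670.
Var(ȳ) = (1 − 0.20541670)·7229/7175 = 0.79458330·1.0075261 = 0.80056344.

0.8006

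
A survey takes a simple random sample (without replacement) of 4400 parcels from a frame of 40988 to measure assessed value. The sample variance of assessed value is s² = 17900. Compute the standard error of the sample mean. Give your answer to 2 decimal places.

1.91

Under SRS without replacement, Var(ȳ) = (1 − f)·s²/n with f = n/N = 4400/40988 = 0.10734849.
Var(ȳ) = (1 − 0.10734849)·17900/4400 = 0.89265151·4.0681818 = 3.6314686.
SE(ȳ) = √(3.6314686) = 1.91.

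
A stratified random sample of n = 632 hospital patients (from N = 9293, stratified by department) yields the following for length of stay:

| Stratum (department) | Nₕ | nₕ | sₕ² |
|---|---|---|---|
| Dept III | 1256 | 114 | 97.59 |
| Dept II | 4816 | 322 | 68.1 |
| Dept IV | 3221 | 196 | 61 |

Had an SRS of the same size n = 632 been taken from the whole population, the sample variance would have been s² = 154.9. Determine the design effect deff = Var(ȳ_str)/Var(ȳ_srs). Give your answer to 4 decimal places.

Var(ȳ_str) = Σ Wₕ²(1−fₕ)sₕ²/nₕ with Wₕ = Nₕ/9293:
  Dept III: (1256/9293)²·(1−114/1256)·97.59/114 = 0.014218191
  Dept II: (4816/9293)²·(1−322/4816)·68.1/322 = 0.053002812
  Dept IV: (3221/9293)²·(1−196/3221)·61/196 = 0.035113813
  → Var(ȳ_str) = 0.10233482.
Var(ȳ_srs) = (1 − 632/9293)·154.9/632 = 0.22842648.
deff = 0.10233482 / 0.22842648 = 0.4480.

0.4480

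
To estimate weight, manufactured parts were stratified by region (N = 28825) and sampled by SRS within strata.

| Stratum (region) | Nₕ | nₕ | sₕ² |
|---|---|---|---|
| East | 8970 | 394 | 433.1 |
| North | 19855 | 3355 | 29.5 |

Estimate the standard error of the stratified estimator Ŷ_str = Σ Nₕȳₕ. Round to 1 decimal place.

Var(Ŷ_str) = Σₕ Nₕ²(1 − fₕ)sₕ²/nₕ.
East: 8970²·(1 − 394/8970)·433.1/394 = 8.4560818 × 10^7.
North: 19855²·(1 − 3355/19855)·29.5/3355 = 2.8806025 × 10^6.
Sum = 8.7441421 × 10^7.
SE = √(8.7441421 × 10^7) = 9351.0.

9351.0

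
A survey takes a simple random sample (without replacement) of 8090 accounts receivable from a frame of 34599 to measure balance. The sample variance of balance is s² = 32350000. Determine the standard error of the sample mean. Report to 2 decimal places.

55.35

Under SRS without replacement, Var(ȳ) = (1 − f)·s²/n with f = n/N = 8090/34599 = 0.23382179.
Var(ȳ) = (1 − 0.23382179)·32350000/8090 = 0.76617821·3998.7639 = 3063.7658.
SE(ȳ) = √(3063.7658) = 55.35.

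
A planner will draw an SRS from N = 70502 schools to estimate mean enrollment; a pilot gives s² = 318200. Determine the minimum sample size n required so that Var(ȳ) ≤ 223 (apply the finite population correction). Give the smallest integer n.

1399

Without fpc, n₀ = s²/D = 318200/223 = 1426.9058.
With fpc, (1 − n/N)·s²/n ≤ D requires n ≥ n₀/(1 + n₀/N) = 1426.9058/(1 + 1426.9058/70502) = 1398.5992.
Rounding up, n = 1399.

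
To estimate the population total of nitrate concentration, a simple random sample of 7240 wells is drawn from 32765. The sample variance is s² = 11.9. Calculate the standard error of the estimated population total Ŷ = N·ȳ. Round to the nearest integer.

1172

Var(Ŷ) = N²·Var(ȳ) = N²·(1 − n/N)·s²/n.
f = 7240/32765 = 0.22096750; Var(ȳ) = 0.77903250·11.9/7240 = 0.001280454.
Var(Ŷ) = 32765² · 0.001280454 = 1.3746253 × 10^6.
SE(Ŷ) = √(1.3746253 × 10^6) = 1172.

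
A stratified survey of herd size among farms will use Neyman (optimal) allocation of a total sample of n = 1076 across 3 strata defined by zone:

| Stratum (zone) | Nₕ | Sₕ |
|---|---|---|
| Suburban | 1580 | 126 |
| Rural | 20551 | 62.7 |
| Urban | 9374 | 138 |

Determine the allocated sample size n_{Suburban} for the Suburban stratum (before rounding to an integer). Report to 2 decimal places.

Neyman allocation: nₕ = n·NₕSₕ / Σⱼ NⱼSⱼ.
Σ NⱼSⱼ = 1580·126 + 20551·62.7 + 9374·138 = 2.7812397 × 10^6.
n_{Suburban} = 1076·1580·126 / (2.7812397 × 10^6) = 77.02.

77.02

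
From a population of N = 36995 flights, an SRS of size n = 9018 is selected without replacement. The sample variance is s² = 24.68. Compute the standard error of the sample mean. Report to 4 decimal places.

0.0455

Under SRS without replacement, Var(ȳ) = (1 − f)·s²/n with f = n/N = 9018/36995 = 0.24376267.
Var(ȳ) = (1 − 0.24376267)·24.68/9018 = 0.75623733·0.0027367487 = 0.0020696315.
SE(ȳ) = √(0.0020696315) = 0.0455.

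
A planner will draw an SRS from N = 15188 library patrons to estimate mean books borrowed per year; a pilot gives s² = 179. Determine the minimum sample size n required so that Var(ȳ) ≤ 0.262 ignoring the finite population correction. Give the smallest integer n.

Without fpc, n₀ = s²/D = 179/0.262 = 683.2061.
Rounding up, n = 684.

684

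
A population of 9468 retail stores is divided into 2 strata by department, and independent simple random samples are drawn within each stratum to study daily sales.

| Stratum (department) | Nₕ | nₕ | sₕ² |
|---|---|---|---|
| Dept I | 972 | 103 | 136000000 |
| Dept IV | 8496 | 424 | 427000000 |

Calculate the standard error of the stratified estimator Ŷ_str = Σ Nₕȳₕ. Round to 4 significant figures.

Var(Ŷ_str) = Σₕ Nₕ²(1 − fₕ)sₕ²/nₕ.
Dept I: 972²·(1 − 103/972)·136000000/103 = 1.1152898 × 10^12.
Dept IV: 8496²·(1 − 424/8496)·427000000/424 = 6.9064946 × 10^13.
Sum = 7.0180236 × 10^13.
SE = √(7.0180236 × 10^13) = 8.377 × 10^6.

8.377 × 10^6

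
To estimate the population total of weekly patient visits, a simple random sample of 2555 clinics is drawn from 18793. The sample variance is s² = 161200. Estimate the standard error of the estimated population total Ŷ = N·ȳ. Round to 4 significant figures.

Var(Ŷ) = N²·Var(ȳ) = N²·(1 − n/N)·s²/n.
f = 2555/18793 = 0.13595488; Var(ȳ) = 0.86404512·161200/2555 = 54.514315.
Var(Ŷ) = 18793² · 54.514315 = 1.9253194 × 10^10.
SE(Ŷ) = √(1.9253194 × 10^10) = 138800.

138800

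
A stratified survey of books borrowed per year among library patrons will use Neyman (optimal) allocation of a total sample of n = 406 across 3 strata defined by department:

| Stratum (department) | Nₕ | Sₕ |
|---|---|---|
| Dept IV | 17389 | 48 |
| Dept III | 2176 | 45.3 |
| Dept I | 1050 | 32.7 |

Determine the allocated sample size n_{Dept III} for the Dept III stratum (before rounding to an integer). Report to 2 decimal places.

Neyman allocation: nₕ = n·NₕSₕ / Σⱼ NⱼSⱼ.
Σ NⱼSⱼ = 17389·48 + 2176·45.3 + 1050·32.7 = 967579.8.
n_{Dept III} = 406·2176·45.3 / 967579.8 = 41.36.

41.36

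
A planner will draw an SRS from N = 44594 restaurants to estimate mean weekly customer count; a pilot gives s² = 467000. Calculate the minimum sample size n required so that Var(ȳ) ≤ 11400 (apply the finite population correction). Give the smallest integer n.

41

Without fpc, n₀ = s²/D = 467000/11400 = 40.9649.
With fpc, (1 − n/N)·s²/n ≤ D requires n ≥ n₀/(1 + n₀/N) = 40.9649/(1 + 40.9649/44594) = 40.9273.
Rounding up, n = 41.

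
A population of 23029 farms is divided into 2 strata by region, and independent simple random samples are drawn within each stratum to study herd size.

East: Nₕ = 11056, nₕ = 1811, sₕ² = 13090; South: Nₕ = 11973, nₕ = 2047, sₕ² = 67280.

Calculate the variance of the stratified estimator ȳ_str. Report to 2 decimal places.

8.76

Var(ȳ_str) = Σₕ Wₕ²(1 − fₕ)sₕ²/nₕ with Wₕ = Nₕ/N, N = 23029.
East: Wₕ = 0.48009032; term = 0.48009032²·(1 − 0.16380246)·13090/1811 = 1.3930798.
South: Wₕ = 0.51990968; term = 0.51990968²·(1 − 0.17096801)·67280/2047 = 7.3653813.
Sum = 8.7584611.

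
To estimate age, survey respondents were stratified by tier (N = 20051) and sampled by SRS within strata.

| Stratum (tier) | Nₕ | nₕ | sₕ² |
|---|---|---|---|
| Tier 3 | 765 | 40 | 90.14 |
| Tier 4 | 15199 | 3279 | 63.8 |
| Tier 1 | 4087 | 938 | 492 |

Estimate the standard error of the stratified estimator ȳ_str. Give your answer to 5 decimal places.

0.16931

Var(ȳ_str) = Σₕ Wₕ²(1 − fₕ)sₕ²/nₕ with Wₕ = Nₕ/N, N = 20051.
Tier 3: Wₕ = 0.03815271; term = 0.03815271²·(1 − 0.05228758)·90.14/40 = 0.0031087438.
Tier 4: Wₕ = 0.75801706; term = 0.75801706²·(1 − 0.21573788)·63.8/3279 = 0.008767958.
Tier 1: Wₕ = 0.20383023; term = 0.20383023²·(1 − 0.22950820)·492/938 = 0.016790649.
Sum = 0.028667351.
SE = √(0.028667351) = 0.16931.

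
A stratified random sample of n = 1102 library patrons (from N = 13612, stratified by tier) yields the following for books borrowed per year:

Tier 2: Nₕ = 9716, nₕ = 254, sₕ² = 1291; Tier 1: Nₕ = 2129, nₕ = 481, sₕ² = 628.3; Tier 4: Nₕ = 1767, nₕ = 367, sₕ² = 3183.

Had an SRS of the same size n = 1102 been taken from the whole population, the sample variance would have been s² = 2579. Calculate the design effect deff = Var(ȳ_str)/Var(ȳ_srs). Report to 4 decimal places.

1.2378

Var(ȳ_str) = Σ Wₕ²(1−fₕ)sₕ²/nₕ with Wₕ = Nₕ/13612:
  Tier 2: (9716/13612)²·(1−254/9716)·1291/254 = 2.5218491
  Tier 1: (2129/13612)²·(1−481/2129)·628.3/481 = 0.024734946
  Tier 4: (1767/13612)²·(1−367/1767)·3183/367 = 0.11579539
  → Var(ȳ_str) = 2.6623794.
Var(ȳ_srs) = (1 − 1102/13612)·2579/1102 = 2.1508252.
deff = 2.6623794 / 2.1508252 = 1.2378.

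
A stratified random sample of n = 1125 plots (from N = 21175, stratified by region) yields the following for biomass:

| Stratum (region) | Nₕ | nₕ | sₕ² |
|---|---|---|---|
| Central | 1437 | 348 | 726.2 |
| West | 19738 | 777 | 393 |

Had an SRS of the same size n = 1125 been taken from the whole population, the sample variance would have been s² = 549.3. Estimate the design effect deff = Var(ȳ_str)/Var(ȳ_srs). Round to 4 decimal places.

Var(ȳ_str) = Σ Wₕ²(1−fₕ)sₕ²/nₕ with Wₕ = Nₕ/21175:
  Central: (1437/21175)²·(1−348/1437)·726.2/348 = 0.0072830755
  West: (19738/21175)²·(1−777/19738)·393/777 = 0.42217166
  → Var(ȳ_str) = 0.42945474.
Var(ȳ_srs) = (1 − 1125/21175)·549.3/1125 = 0.4623257.
deff = 0.42945474 / 0.4623257 = 0.9289.

0.9289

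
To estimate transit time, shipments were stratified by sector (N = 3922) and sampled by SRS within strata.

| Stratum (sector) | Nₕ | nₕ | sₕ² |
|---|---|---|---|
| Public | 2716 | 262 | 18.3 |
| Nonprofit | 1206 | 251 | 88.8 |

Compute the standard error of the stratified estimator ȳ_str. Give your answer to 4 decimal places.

0.2382

Var(ȳ_str) = Σₕ Wₕ²(1 − fₕ)sₕ²/nₕ with Wₕ = Nₕ/N, N = 3922.
Public: Wₕ = 0.69250382; term = 0.69250382²·(1 − 0.09646539)·18.3/262 = 0.030264879.
Nonprofit: Wₕ = 0.30749618; term = 0.30749618²·(1 − 0.20812604)·88.8/251 = 0.02648956.
Sum = 0.056754439.
SE = √(0.056754439) = 0.2382.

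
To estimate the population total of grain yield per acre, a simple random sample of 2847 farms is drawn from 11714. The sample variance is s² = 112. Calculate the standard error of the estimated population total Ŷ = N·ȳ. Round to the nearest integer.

2021

Var(Ŷ) = N²·Var(ȳ) = N²·(1 − n/N)·s²/n.
f = 2847/11714 = 0.24304251; Var(ȳ) = 0.75695749·112/2847 = 0.029778447.
Var(Ŷ) = 11714² · 0.029778447 = 4.0861329 × 10^6.
SE(Ŷ) = √(4.0861329 × 10^6) = 2021.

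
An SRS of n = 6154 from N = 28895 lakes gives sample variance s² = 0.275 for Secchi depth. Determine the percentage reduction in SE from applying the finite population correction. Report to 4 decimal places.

f = n/N = 6154/28895 = 0.21297802.
SE_no-fpc = √(s²/n) = 0.0066847874; SE_fpc = √((1−f)s²/n) = 0.0059303596.
Ratio = √(1−f) = 0.88714259. Reduction = 100·(1 − 0.88714259) = 11.2857%.

11.2857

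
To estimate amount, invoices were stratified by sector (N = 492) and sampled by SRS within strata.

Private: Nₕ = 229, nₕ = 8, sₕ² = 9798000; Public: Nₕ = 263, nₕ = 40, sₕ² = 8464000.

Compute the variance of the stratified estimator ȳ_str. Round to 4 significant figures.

307300

Var(ȳ_str) = Σₕ Wₕ²(1 − fₕ)sₕ²/nₕ with Wₕ = Nₕ/N, N = 492.
Private: Wₕ = 0.46544715; term = 0.46544715²·(1 − 0.03493450)·9798000/8 = 256061.92.
Public: Wₕ = 0.53455285; term = 0.53455285²·(1 − 0.15209125)·8464000/40 = 51267.964.
Sum = 307329.88.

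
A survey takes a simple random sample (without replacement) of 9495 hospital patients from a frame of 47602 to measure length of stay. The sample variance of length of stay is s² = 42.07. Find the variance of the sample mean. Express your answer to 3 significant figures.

0.00355

Under SRS without replacement, Var(ȳ) = (1 − f)·s²/n with f = n/N = 9495/47602 = 0.19946641.
Var(ȳ) = (1 − 0.19946641)·42.07/9495 = 0.80053359·0.004430753 = 0.0035469666.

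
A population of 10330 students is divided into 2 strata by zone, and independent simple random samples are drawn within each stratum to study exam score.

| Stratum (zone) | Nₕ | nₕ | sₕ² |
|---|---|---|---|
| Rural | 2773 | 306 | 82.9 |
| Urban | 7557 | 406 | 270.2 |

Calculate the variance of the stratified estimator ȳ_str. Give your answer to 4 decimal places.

0.3544

Var(ȳ_str) = Σₕ Wₕ²(1 − fₕ)sₕ²/nₕ with Wₕ = Nₕ/N, N = 10330.
Rural: Wₕ = 0.26844143; term = 0.26844143²·(1 − 0.11034980)·82.9/306 = 0.017368067.
Urban: Wₕ = 0.73155857; term = 0.73155857²·(1 − 0.05372502)·270.2/406 = 0.3370349.
Sum = 0.35440297.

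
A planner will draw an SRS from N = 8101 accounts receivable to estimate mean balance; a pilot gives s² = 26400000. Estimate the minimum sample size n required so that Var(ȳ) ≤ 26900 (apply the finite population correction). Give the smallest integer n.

Without fpc, n₀ = s²/D = 26400000/26900 = 981.4126.
With fpc, (1 − n/N)·s²/n ≤ D requires n ≥ n₀/(1 + n₀/N) = 981.4126/(1 + 981.4126/8101) = 875.3647.
Rounding up, n = 876.

876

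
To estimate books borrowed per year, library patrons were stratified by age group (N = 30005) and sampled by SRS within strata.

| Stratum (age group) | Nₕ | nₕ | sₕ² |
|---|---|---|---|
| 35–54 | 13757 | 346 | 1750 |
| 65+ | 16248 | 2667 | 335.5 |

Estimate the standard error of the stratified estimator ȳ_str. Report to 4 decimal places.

Var(ȳ_str) = Σₕ Wₕ²(1 − fₕ)sₕ²/nₕ with Wₕ = Nₕ/N, N = 30005.
35–54: Wₕ = 0.45849025; term = 0.45849025²·(1 − 0.02515083)·1750/346 = 1.0364768.
65+: Wₕ = 0.54150975; term = 0.54150975²·(1 − 0.16414328)·335.5/2667 = 0.030832867.
Sum = 1.0673097.
SE = √(1.0673097) = 1.0331.

1.0331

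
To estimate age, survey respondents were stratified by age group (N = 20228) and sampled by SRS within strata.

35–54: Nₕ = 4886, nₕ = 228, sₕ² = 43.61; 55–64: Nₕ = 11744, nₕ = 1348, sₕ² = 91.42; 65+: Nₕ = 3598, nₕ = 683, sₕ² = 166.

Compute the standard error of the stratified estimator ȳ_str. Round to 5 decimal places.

Var(ȳ_str) = Σₕ Wₕ²(1 − fₕ)sₕ²/nₕ with Wₕ = Nₕ/N, N = 20228.
35–54: Wₕ = 0.24154637; term = 0.24154637²·(1 − 0.04666394)·43.61/228 = 0.010638938.
55–64: Wₕ = 0.58058137; term = 0.58058137²·(1 − 0.11478202)·91.42/1348 = 0.020236143.
65+: Wₕ = 0.17787226; term = 0.17787226²·(1 − 0.18982768)·166/683 = 0.006229902.
Sum = 0.037104983.
SE = √(0.037104983) = 0.19263.

0.19263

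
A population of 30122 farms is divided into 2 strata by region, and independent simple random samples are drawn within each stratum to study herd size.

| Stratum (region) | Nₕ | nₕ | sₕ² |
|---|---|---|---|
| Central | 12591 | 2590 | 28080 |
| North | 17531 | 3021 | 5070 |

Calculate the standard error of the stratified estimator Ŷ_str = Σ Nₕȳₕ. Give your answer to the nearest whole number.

42333

Var(Ŷ_str) = Σₕ Nₕ²(1 − fₕ)sₕ²/nₕ.
Central: 12591²·(1 − 2590/12591)·28080/2590 = 1.3652148 × 10^9.
North: 17531²·(1 − 3021/17531)·5070/3021 = 4.2690509 × 10^8.
Sum = 1.7921199 × 10^9.
SE = √(1.7921199 × 10^9) = 42333.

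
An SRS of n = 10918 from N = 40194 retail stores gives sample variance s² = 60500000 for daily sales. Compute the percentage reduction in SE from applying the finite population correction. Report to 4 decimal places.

f = n/N = 10918/40194 = 0.27163258.
SE_no-fpc = √(s²/n) = 74.439962; SE_fpc = √((1−f)s²/n) = 63.530372.
Ratio = √(1−f) = 0.85344444. Reduction = 100·(1 − 0.85344444) = 14.6556%.

14.6556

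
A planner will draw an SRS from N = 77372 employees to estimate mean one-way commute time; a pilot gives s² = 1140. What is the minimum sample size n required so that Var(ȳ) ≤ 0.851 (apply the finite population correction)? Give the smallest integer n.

Without fpc, n₀ = s²/D = 1140/0.851 = 1339.6005.
With fpc, (1 − n/N)·s²/n ≤ D requires n ≥ n₀/(1 + n₀/N) = 1339.6005/(1 + 1339.6005/77372) = 1316.8017.
Rounding up, n = 1317.

1317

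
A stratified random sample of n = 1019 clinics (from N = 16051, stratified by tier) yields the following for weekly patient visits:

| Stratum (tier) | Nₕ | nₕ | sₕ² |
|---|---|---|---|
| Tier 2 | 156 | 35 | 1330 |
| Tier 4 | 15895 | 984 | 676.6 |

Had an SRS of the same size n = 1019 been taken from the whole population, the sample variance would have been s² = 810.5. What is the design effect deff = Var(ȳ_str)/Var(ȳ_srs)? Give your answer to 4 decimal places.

Var(ȳ_str) = Σ Wₕ²(1−fₕ)sₕ²/nₕ with Wₕ = Nₕ/16051:
  Tier 2: (156/16051)²·(1−35/156)·1330/35 = 0.0027841291
  Tier 4: (15895/16051)²·(1−984/15895)·676.6/984 = 0.6325575
  → Var(ȳ_str) = 0.63534163.
Var(ȳ_srs) = (1 − 1019/16051)·810.5/1019 = 0.74489234.
deff = 0.63534163 / 0.74489234 = 0.8529.

0.8529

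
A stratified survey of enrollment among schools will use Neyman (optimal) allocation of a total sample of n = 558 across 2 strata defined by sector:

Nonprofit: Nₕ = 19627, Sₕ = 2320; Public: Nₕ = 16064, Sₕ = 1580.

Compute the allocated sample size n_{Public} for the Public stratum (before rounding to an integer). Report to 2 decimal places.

Neyman allocation: nₕ = n·NₕSₕ / Σⱼ NⱼSⱼ.
Σ NⱼSⱼ = 19627·2320 + 16064·1580 = 7.091576 × 10^7.
n_{Public} = 558·16064·1580 / (7.091576 × 10^7) = 199.71.

199.71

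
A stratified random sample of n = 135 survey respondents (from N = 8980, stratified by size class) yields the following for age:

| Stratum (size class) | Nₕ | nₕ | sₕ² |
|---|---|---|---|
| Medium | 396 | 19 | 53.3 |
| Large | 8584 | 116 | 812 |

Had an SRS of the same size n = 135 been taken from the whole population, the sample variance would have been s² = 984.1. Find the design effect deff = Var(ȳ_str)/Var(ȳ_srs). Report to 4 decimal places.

0.8795

Var(ȳ_str) = Σ Wₕ²(1−fₕ)sₕ²/nₕ with Wₕ = Nₕ/8980:
  Medium: (396/8980)²·(1−19/396)·53.3/19 = 0.0051934681
  Large: (8584/8980)²·(1−116/8584)·812/116 = 6.3098048
  → Var(ȳ_str) = 6.3149983.
Var(ȳ_srs) = (1 − 135/8980)·984.1/135 = 7.1800417.
deff = 6.3149983 / 7.1800417 = 0.8795.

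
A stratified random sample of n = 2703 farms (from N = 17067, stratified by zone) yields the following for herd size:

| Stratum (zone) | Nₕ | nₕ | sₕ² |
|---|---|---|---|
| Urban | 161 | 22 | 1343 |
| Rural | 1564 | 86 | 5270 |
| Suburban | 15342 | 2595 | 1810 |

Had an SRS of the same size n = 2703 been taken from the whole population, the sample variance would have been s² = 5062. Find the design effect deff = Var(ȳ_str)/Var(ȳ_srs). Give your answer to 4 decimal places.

Var(ȳ_str) = Σ Wₕ²(1−fₕ)sₕ²/nₕ with Wₕ = Nₕ/17067:
  Urban: (161/17067)²·(1−22/161)·1343/22 = 0.0046900733
  Rural: (1564/17067)²·(1−86/1564)·5270/86 = 0.48630526
  Suburban: (15342/17067)²·(1−2595/15342)·1810/2595 = 0.46829207
  → Var(ȳ_str) = 0.9592874.
Var(ȳ_srs) = (1 − 2703/17067)·5062/2703 = 1.5761382.
deff = 0.9592874 / 1.5761382 = 0.6086.

0.6086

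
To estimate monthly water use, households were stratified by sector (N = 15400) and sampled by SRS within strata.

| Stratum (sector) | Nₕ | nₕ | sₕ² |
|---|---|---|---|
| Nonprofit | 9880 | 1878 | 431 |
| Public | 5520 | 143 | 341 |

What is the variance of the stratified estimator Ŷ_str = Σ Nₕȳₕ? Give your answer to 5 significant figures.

Var(Ŷ_str) = Σₕ Nₕ²(1 − fₕ)sₕ²/nₕ.
Nonprofit: 9880²·(1 − 1878/9880)·431/1878 = 1.8144173 × 10^7.
Public: 5520²·(1 − 143/5520)·341/143 = 7.0777865 × 10^7.
Sum = 8.8922038 × 10^7.

8.8922 × 10^7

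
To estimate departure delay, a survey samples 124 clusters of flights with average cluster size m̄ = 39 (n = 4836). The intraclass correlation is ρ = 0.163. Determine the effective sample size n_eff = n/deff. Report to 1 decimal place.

672.2

deff = 1 + (39 − 1)·0.163 = 1 + 6.194 = 7.194.
n_eff = 4836 / 7.194 = 672.2.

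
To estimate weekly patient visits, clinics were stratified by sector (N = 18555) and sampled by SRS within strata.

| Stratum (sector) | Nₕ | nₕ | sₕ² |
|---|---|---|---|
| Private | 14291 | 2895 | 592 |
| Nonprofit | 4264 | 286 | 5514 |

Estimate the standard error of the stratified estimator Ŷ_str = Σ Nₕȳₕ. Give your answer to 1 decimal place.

Var(Ŷ_str) = Σₕ Nₕ²(1 − fₕ)sₕ²/nₕ.
Private: 14291²·(1 − 2895/14291)·592/2895 = 3.3303371 × 10^7.
Nonprofit: 4264²·(1 − 286/4264)·5514/286 = 3.2702632 × 10^8.
Sum = 3.6032969 × 10^8.
SE = √(3.6032969 × 10^8) = 18982.4.

18982.4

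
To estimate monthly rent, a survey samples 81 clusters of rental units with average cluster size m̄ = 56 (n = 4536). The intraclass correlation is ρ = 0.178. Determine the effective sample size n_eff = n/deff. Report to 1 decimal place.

420.4

deff = 1 + (56 − 1)·0.178 = 1 + 9.79 = 10.79.
n_eff = 4536 / 10.79 = 420.4.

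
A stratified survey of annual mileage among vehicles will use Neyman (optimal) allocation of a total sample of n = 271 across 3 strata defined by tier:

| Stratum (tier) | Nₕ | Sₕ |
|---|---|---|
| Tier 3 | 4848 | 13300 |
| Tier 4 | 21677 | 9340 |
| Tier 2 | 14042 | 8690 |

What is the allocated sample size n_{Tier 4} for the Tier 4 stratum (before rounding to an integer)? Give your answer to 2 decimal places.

141.06

Neyman allocation: nₕ = n·NₕSₕ / Σⱼ NⱼSⱼ.
Σ NⱼSⱼ = 4848·13300 + 21677·9340 + 14042·8690 = 3.8896656 × 10^8.
n_{Tier 4} = 271·21677·9340 / (3.8896656 × 10^8) = 141.06.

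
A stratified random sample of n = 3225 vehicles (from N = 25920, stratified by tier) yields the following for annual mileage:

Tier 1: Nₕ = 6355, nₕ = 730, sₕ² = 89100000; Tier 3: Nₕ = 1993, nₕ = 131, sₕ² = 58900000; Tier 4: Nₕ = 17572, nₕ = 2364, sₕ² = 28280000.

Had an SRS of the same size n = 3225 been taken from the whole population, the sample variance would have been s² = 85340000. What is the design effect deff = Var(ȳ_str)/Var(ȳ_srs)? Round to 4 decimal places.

0.5928

Var(ȳ_str) = Σ Wₕ²(1−fₕ)sₕ²/nₕ with Wₕ = Nₕ/25920:
  Tier 1: (6355/25920)²·(1−730/6355)·89100000/730 = 6494.1592
  Tier 3: (1993/25920)²·(1−131/1993)·58900000/131 = 2483.4818
  Tier 4: (17572/25920)²·(1−2364/17572)·28280000/2364 = 4758.3374
  → Var(ȳ_str) = 13735.978.
Var(ȳ_srs) = (1 − 3225/25920)·85340000/3225 = 23169.577.
deff = 13735.978 / 23169.577 = 0.5928.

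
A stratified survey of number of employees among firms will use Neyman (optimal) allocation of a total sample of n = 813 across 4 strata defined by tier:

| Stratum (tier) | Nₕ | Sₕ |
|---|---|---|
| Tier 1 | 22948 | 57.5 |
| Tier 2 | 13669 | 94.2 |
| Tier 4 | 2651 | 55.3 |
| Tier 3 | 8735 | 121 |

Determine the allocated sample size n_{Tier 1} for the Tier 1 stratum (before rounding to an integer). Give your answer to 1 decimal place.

281.5

Neyman allocation: nₕ = n·NₕSₕ / Σⱼ NⱼSⱼ.
Σ NⱼSⱼ = 22948·57.5 + 13669·94.2 + 2651·55.3 + 8735·121 = 3.8106651 × 10^6.
n_{Tier 1} = 813·22948·57.5 / (3.8106651 × 10^6) = 281.5.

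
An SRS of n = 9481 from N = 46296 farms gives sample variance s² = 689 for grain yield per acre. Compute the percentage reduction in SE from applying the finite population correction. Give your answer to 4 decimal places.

f = n/N = 9481/46296 = 0.20479091.
SE_no-fpc = √(s²/n) = 0.26957681; SE_fpc = √((1−f)s²/n) = 0.24039377.
Ratio = √(1−f) = 0.89174497. Reduction = 100·(1 − 0.89174497) = 10.8255%.

10.8255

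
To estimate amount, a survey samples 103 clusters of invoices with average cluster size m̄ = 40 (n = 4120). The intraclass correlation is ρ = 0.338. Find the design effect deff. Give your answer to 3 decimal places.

14.182

deff = 1 + (40 − 1)·0.338 = 1 + 13.182 = 14.182.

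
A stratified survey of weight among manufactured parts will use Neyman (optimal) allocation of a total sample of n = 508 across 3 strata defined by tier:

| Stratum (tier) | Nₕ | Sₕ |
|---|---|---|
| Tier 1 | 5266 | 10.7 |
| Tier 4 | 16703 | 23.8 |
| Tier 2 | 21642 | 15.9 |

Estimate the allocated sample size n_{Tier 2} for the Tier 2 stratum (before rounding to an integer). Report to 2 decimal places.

Neyman allocation: nₕ = n·NₕSₕ / Σⱼ NⱼSⱼ.
Σ NⱼSⱼ = 5266·10.7 + 16703·23.8 + 21642·15.9 = 797985.4.
n_{Tier 2} = 508·21642·15.9 / 797985.4 = 219.06.

219.06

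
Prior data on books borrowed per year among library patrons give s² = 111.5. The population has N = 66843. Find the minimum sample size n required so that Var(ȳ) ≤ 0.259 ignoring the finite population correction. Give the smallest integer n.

431

Without fpc, n₀ = s²/D = 111.5/0.259 = 430.5019.
Rounding up, n = 431.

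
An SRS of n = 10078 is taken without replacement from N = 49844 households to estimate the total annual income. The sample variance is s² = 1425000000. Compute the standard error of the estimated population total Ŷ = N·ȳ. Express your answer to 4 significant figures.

1.674 × 10^7

Var(Ŷ) = N²·Var(ȳ) = N²·(1 − n/N)·s²/n.
f = 10078/49844 = 0.20219084; Var(ȳ) = 0.79780916·1425000000/10078 = 112807.9.
Var(Ŷ) = 49844² · 112807.9 = 2.8026269 × 10^14.
SE(Ŷ) = √(2.8026269 × 10^14) = 1.674 × 10^7.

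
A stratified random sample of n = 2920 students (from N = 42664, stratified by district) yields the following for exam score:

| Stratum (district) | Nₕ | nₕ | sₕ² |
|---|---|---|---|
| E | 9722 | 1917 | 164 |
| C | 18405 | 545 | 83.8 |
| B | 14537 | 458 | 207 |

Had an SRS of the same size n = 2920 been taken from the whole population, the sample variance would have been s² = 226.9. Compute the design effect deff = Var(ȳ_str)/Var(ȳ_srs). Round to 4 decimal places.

1.1349

Var(ȳ_str) = Σ Wₕ²(1−fₕ)sₕ²/nₕ with Wₕ = Nₕ/42664:
  E: (9722/42664)²·(1−1917/9722)·164/1917 = 0.0035663759
  C: (18405/42664)²·(1−545/18405)·83.8/545 = 0.027767811
  B: (14537/42664)²·(1−458/14537)·207/458 = 0.050819259
  → Var(ȳ_str) = 0.082153446.
Var(ȳ_srs) = (1 − 2920/42664)·226.9/2920 = 0.072387178.
deff = 0.082153446 / 0.072387178 = 1.1349.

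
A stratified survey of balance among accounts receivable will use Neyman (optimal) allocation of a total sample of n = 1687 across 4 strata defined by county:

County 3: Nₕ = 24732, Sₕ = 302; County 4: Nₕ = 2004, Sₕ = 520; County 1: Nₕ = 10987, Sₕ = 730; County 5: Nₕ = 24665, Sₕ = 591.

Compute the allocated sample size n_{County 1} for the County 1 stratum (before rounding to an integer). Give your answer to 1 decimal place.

Neyman allocation: nₕ = n·NₕSₕ / Σⱼ NⱼSⱼ.
Σ NⱼSⱼ = 24732·302 + 2004·520 + 10987·730 + 24665·591 = 3.1108669 × 10^7.
n_{County 1} = 1687·10987·730 / (3.1108669 × 10^7) = 434.9.

434.9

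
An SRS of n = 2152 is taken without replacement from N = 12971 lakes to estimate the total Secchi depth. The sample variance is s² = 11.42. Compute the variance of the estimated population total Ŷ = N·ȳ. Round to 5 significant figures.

Var(Ŷ) = N²·Var(ȳ) = N²·(1 − n/N)·s²/n.
f = 2152/12971 = 0.16590857; Var(ȳ) = 0.83409143·11.42/2152 = 0.0044262659.
Var(Ŷ) = 12971² · 0.0044262659 = 744705.26.

744710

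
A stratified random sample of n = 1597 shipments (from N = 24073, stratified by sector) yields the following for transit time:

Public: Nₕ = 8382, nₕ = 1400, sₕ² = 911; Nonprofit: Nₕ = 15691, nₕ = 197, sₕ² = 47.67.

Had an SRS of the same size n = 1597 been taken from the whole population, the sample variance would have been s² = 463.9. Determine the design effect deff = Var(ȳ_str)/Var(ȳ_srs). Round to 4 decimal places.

0.6166

Var(ȳ_str) = Σ Wₕ²(1−fₕ)sₕ²/nₕ with Wₕ = Nₕ/24073:
  Public: (8382/24073)²·(1−1400/8382)·911/1400 = 0.065713925
  Nonprofit: (15691/24073)²·(1−197/15691)·47.67/197 = 0.10151557
  → Var(ȳ_str) = 0.1672295.
Var(ȳ_srs) = (1 − 1597/24073)·463.9/1597 = 0.2712116.
deff = 0.1672295 / 0.2712116 = 0.6166.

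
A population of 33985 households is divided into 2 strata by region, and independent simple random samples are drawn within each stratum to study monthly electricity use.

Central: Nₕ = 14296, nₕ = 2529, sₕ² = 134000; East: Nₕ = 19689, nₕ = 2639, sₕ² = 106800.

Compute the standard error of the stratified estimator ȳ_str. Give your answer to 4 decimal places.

Var(ȳ_str) = Σₕ Wₕ²(1 − fₕ)sₕ²/nₕ with Wₕ = Nₕ/N, N = 33985.
Central: Wₕ = 0.42065617; term = 0.42065617²·(1 − 0.17690263)·134000/2529 = 7.7172348.
East: Wₕ = 0.57934383; term = 0.57934383²·(1 − 0.13403423)·106800/2639 = 11.762655.
Sum = 19.47989.
SE = √(19.47989) = 4.4136.

4.4136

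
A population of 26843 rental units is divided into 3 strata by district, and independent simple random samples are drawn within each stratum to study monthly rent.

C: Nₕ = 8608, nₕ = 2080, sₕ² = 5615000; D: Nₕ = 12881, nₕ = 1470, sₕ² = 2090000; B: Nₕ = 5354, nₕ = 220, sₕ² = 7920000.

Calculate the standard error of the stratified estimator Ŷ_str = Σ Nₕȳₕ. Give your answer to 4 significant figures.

1.162 × 10^6

Var(Ŷ_str) = Σₕ Nₕ²(1 − fₕ)sₕ²/nₕ.
C: 8608²·(1 − 2080/8608)·5615000/2080 = 1.5169415 × 10^11.
D: 12881²·(1 − 1470/12881)·2090000/1470 = 2.089788 × 10^11.
B: 5354²·(1 − 220/5354)·7920000/220 = 9.895477 × 10^11.
Sum = 1.3502207 × 10^12.
SE = √(1.3502207 × 10^12) = 1.162 × 10^6.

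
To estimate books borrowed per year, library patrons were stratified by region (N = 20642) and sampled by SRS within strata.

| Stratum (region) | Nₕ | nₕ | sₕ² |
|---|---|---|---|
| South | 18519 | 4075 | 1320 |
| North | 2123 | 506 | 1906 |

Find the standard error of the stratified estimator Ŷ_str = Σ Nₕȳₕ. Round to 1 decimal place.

Var(Ŷ_str) = Σₕ Nₕ²(1 − fₕ)sₕ²/nₕ.
South: 18519²·(1 − 4075/18519)·1320/4075 = 8.6646561 × 10^7.
North: 2123²·(1 − 506/2123)·1906/506 = 1.2931008 × 10^7.
Sum = 9.9577569 × 10^7.
SE = √(9.9577569 × 10^7) = 9978.9.

9978.9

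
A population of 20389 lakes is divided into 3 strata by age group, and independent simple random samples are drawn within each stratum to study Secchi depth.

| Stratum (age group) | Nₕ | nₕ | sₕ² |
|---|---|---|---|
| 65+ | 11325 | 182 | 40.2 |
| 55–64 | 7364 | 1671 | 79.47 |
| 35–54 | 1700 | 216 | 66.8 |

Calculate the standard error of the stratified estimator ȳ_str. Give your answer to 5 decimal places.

Var(ȳ_str) = Σₕ Wₕ²(1 − fₕ)sₕ²/nₕ with Wₕ = Nₕ/N, N = 20389.
65+: Wₕ = 0.55544656; term = 0.55544656²·(1 − 0.01607064)·40.2/182 = 0.067050675.
55–64: Wₕ = 0.36117514; term = 0.36117514²·(1 − 0.22691472)·79.47/1671 = 0.0047961182.
35–54: Wₕ = 0.08337829; term = 0.08337829²·(1 − 0.12705882)·66.8/216 = 0.0018767814.
Sum = 0.073723575.
SE = √(0.073723575) = 0.27152.

0.27152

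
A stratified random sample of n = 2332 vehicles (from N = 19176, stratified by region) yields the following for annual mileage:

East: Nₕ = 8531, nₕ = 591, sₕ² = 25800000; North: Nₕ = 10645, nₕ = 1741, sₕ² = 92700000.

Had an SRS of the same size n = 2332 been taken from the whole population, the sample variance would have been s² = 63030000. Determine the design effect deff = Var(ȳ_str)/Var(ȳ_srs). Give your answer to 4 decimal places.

Var(ȳ_str) = Σ Wₕ²(1−fₕ)sₕ²/nₕ with Wₕ = Nₕ/19176:
  East: (8531/19176)²·(1−591/8531)·25800000/591 = 8041.4919
  North: (10645/19176)²·(1−1741/10645)·92700000/1741 = 13724.475
  → Var(ȳ_str) = 21765.967.
Var(ȳ_srs) = (1 − 2332/19176)·63030000/2332 = 23741.381.
deff = 21765.967 / 23741.381 = 0.9168.

0.9168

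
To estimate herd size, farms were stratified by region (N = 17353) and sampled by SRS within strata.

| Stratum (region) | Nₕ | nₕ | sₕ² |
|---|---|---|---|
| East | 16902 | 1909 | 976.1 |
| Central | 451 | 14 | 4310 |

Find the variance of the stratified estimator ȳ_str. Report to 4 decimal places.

Var(ȳ_str) = Σₕ Wₕ²(1 − fₕ)sₕ²/nₕ with Wₕ = Nₕ/N, N = 17353.
East: Wₕ = 0.97401026; term = 0.97401026²·(1 − 0.11294521)·976.1/1909 = 0.43029459.
Central: Wₕ = 0.02598974; term = 0.02598974²·(1 − 0.03104213)·4310/14 = 0.20149213.
Sum = 0.63178672.

0.6318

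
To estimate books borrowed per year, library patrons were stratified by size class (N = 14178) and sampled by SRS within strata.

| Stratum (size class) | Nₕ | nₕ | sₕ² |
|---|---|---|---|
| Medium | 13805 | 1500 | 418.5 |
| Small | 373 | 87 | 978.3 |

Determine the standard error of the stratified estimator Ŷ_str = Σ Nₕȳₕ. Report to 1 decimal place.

Var(Ŷ_str) = Σₕ Nₕ²(1 − fₕ)sₕ²/nₕ.
Medium: 13805²·(1 − 1500/13805)·418.5/1500 = 4.7393876 × 10^7.
Small: 373²·(1 − 87/373)·978.3/87 = 1.1995757 × 10^6.
Sum = 4.8593452 × 10^7.
SE = √(4.8593452 × 10^7) = 6970.9.

6970.9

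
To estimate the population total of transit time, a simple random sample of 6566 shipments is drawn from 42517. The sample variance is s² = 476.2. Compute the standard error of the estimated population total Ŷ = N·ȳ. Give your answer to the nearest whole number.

10529

Var(Ŷ) = N²·Var(ȳ) = N²·(1 − n/N)·s²/n.
f = 6566/42517 = 0.15443234; Var(ȳ) = 0.84556766·476.2/6566 = 0.061324904.
Var(Ŷ) = 42517² · 0.061324904 = 1.1085674 × 10^8.
SE(Ŷ) = √(1.1085674 × 10^8) = 10529.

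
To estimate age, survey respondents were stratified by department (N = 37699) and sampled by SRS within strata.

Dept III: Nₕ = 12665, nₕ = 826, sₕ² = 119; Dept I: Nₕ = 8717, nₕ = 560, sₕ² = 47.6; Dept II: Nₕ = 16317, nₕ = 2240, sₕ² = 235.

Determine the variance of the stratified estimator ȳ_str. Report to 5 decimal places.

0.03641

Var(ȳ_str) = Σₕ Wₕ²(1 − fₕ)sₕ²/nₕ with Wₕ = Nₕ/N, N = 37699.
Dept III: Wₕ = 0.33595056; term = 0.33595056²·(1 − 0.06521911)·119/826 = 0.015199436.
Dept I: Wₕ = 0.23122629; term = 0.23122629²·(1 − 0.06424229)·47.6/560 = 0.0042526219.
Dept II: Wₕ = 0.43282315; term = 0.43282315²·(1 − 0.13728014)·235/2240 = 0.0169555.
Sum = 0.036407558.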